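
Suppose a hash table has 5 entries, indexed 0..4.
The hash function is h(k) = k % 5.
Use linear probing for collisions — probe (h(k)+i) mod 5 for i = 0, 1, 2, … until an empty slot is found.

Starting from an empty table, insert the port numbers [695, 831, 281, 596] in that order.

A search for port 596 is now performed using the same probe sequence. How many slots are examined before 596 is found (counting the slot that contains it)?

3

695: h=0 => slot 0
831: h=1 => slot 1
281: h=1, probe 1,2 => slot 2
596: h=1, probe 1,2,3 => slot 3
Table: [695, 831, 281, 596, .]
Lookup 596: h=1, probe 1,2,3 → found at 3.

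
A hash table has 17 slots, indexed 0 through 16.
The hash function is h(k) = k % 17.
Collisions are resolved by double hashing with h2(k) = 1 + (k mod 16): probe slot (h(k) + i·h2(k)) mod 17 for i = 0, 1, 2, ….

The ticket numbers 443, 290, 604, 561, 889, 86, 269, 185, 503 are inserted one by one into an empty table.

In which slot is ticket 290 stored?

4

443: h=1 => slot 1
290: h=1, h2=3, probe 1,4 => slot 4
604: h=9 => slot 9
561: h=0 => slot 0
889: h=5 => slot 5
86: h=1, h2=7, probe 1,8 => slot 8
269: h=14 => slot 14
185: h=15 => slot 15
503: h=10 => slot 10
Table: [561, 443, —, —, 290, 889, —, —, 86, 604, 503, —, —, —, 269, 185, —]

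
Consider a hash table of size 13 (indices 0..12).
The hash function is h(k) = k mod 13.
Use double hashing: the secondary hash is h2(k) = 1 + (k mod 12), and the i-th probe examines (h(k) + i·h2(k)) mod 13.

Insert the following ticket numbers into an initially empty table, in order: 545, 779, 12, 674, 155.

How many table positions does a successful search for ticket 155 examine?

3

Insert 545: h=12, slot 12 empty -> index 12.
Insert 779: h=12, h2=12, slot 12 occupied -> index 11.
Insert 12: h=12, h2=1, slot 12 occupied -> index 0.
Insert 674: h=11, h2=3, slot 11 occupied -> index 1.
Insert 155: h=12, h2=12, slots 12,11 occupied -> index 10.
Table: [12, 674, ∅, ∅, ∅, ∅, ∅, ∅, ∅, ∅, 155, 779, 545]
Lookup 155: h=12, h2=12, probe 12,11,10 → found at 10.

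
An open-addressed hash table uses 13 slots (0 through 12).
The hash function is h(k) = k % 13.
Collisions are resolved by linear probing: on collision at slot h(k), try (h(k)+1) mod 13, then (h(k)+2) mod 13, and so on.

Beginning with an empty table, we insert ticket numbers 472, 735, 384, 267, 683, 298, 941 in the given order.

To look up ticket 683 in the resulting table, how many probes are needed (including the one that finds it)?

4

472: h=4 -> slot 4
735: h=7 -> slot 7
384: h=7, probe 7,8 -> slot 8
267: h=7, probe 7,8,9 -> slot 9
683: h=7, probe 7,8,9,10 -> slot 10
298: h=12 -> slot 12
941: h=5 -> slot 5
Table: [_, _, _, _, 472, 941, _, 735, 384, 267, 683, _, 298]
Lookup 683: h=7, probe 7,8,9,10 → found at 10.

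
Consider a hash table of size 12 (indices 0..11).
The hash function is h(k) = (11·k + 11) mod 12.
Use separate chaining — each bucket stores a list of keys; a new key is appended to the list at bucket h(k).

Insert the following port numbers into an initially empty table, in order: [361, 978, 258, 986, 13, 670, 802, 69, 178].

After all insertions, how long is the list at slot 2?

1

361 → bucket 10
978 → bucket 5
258 → bucket 5 (collision)
986 → bucket 9
13 → bucket 10 (collision)
670 → bucket 1
802 → bucket 1 (collision)
69 → bucket 2
178 → bucket 1 (collision)
Final buckets:
0: _
1: 670 -> 802 -> 178
2: 69
3: _
4: _
5: 978 -> 258
6: _
7: _
8: _
9: 986
10: 361 -> 13
11: _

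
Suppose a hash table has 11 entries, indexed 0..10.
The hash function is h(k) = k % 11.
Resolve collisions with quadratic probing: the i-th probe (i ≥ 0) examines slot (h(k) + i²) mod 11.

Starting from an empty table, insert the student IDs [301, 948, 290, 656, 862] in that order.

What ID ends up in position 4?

301

301: h=4 => slot 4
948: h=2 => slot 2
290: h=4, probe 4,5 => slot 5
656: h=7 => slot 7
862: h=4, probe 4,5,8 => slot 8
Table: [., ., 948, ., 301, 290, ., 656, 862, ., .]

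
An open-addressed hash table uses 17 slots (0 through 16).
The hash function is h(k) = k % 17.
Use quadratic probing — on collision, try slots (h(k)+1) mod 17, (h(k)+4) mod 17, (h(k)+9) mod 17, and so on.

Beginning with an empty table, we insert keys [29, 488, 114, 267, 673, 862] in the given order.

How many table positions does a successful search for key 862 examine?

5

Insert 29: h=12, slot 12 empty → index 12.
Insert 488: h=12, slot 12 occupied → index 13.
Insert 114: h=12, slots 12,13 occupied → index 16.
Insert 267: h=12, slots 12,13,16 occupied → index 4.
Insert 673: h=10, slot 10 empty → index 10.
Insert 862: h=12, slots 12,13,16,4 occupied → index 11.
Table: [., ., ., ., 267, ., ., ., ., ., 673, 862, 29, 488, ., ., 114]
Lookup 862: h=12, probe 12,13,16,4,11 → found at 11.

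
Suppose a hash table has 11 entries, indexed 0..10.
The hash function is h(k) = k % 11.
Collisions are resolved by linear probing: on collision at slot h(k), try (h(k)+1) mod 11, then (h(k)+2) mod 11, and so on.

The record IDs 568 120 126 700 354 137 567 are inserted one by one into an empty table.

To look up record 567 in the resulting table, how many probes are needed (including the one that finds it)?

4

Insert 568: h=7, slot 7 empty → index 7.
Insert 120: h=10, slot 10 empty → index 10.
Insert 126: h=5, slot 5 empty → index 5.
Insert 700: h=7, slot 7 occupied → index 8.
Insert 354: h=2, slot 2 empty → index 2.
Insert 137: h=5, slot 5 occupied → index 6.
Insert 567: h=6, slots 6,7,8 occupied → index 9.
Table: [_, _, 354, _, _, 126, 137, 568, 700, 567, 120]
Lookup 567: h=6, probe 6,7,8,9 → found at 9.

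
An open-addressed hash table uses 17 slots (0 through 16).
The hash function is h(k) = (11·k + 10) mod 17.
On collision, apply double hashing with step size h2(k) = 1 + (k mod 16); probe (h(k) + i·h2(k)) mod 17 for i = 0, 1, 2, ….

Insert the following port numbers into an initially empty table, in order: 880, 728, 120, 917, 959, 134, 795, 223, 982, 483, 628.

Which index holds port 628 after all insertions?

9

880 hashes to 0; slot 0 is free → place at 0.
728 hashes to 11; slot 11 is free → place at 11.
120 hashes to 4; slot 4 is free → place at 4.
917 hashes to 16; slot 16 is free → place at 16.
959 hashes to 2; slot 2 is free → place at 2.
134 hashes to 5; slot 5 is free → place at 5.
795 hashes to 0, h2=12; 0 taken → place at 12.
223 hashes to 15; slot 15 is free → place at 15.
982 hashes to 0, h2=7; 0 taken → place at 7.
483 hashes to 2, h2=4; 2 taken → place at 6.
628 hashes to 16, h2=5; 16,4 taken → place at 9.
Table: [880, ∅, 959, ∅, 120, 134, 483, 982, ∅, 628, ∅, 728, 795, ∅, ∅, 223, 917]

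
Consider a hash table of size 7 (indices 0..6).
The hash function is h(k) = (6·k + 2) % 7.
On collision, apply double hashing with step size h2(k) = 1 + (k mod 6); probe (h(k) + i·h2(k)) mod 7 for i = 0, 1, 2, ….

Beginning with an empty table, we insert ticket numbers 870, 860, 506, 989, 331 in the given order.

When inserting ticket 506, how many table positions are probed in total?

870 hashes to 0; slot 0 is free -> place at 0.
860 hashes to 3; slot 3 is free -> place at 3.
506 hashes to 0, h2=3; 0,3 taken -> place at 6.
989 hashes to 0, h2=6; 0,6 taken -> place at 5.
331 hashes to 0, h2=2; 0 taken -> place at 2.
Table: [870, _, 331, 860, _, 989, 506]

3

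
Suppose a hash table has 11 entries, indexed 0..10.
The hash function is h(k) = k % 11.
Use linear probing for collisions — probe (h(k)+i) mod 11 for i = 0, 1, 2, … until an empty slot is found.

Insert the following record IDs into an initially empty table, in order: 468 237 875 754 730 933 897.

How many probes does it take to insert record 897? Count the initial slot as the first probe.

6

Insert 468: h=6, slot 6 empty -> index 6.
Insert 237: h=6, slot 6 occupied -> index 7.
Insert 875: h=6, slots 6,7 occupied -> index 8.
Insert 754: h=6, slots 6,7,8 occupied -> index 9.
Insert 730: h=4, slot 4 empty -> index 4.
Insert 933: h=9, slot 9 occupied -> index 10.
Insert 897: h=6, slots 6,7,8,9,10 occupied -> index 0.
Table: [897, _, _, _, 730, _, 468, 237, 875, 754, 933]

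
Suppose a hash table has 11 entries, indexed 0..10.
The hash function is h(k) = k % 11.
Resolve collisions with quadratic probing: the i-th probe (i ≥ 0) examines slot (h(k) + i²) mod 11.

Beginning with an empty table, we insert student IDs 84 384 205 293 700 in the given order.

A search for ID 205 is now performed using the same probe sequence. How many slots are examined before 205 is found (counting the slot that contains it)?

2

Insert 84: h=7, slot 7 empty -> index 7.
Insert 384: h=10, slot 10 empty -> index 10.
Insert 205: h=7, slot 7 occupied -> index 8.
Insert 293: h=7, slots 7,8 occupied -> index 0.
Insert 700: h=7, slots 7,8,0 occupied -> index 5.
Table: [293, -, -, -, -, 700, -, 84, 205, -, 384]
Lookup 205: h=7, probe 7,8 → found at 8.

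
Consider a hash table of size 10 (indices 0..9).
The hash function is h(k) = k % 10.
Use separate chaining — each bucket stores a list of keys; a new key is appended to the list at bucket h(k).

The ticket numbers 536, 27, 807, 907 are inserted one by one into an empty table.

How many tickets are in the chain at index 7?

536 → bucket 6
27 → bucket 7
807 → bucket 7 (collision)
907 → bucket 7 (collision)
Final buckets:
0: ∅
1: ∅
2: ∅
3: ∅
4: ∅
5: ∅
6: 536
7: 27 -> 807 -> 907
8: ∅
9: ∅

3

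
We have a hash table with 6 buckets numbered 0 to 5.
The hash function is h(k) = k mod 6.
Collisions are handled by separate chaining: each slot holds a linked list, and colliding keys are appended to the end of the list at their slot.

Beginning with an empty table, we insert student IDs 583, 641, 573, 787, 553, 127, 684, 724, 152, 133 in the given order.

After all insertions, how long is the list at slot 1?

5

Insert 583: h=1, bucket 1 empty -> new chain.
Insert 641: h=5, bucket 5 empty -> new chain.
Insert 573: h=3, bucket 3 empty -> new chain.
Insert 787: h=1, bucket 1 nonempty -> append to chain.
Insert 553: h=1, bucket 1 nonempty -> append to chain.
Insert 127: h=1, bucket 1 nonempty -> append to chain.
Insert 684: h=0, bucket 0 empty -> new chain.
Insert 724: h=4, bucket 4 empty -> new chain.
Insert 152: h=2, bucket 2 empty -> new chain.
Insert 133: h=1, bucket 1 nonempty -> append to chain.
Final buckets:
0: 684
1: 583 -> 787 -> 553 -> 127 -> 133
2: 152
3: 573
4: 724
5: 641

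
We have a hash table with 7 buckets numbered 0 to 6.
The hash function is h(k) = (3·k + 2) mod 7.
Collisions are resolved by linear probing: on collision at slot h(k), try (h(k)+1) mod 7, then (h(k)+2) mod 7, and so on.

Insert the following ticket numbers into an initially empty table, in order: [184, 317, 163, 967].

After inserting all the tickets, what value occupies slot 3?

Insert 184: h=1, slot 1 empty → index 1.
Insert 317: h=1, slot 1 occupied → index 2.
Insert 163: h=1, slots 1,2 occupied → index 3.
Insert 967: h=5, slot 5 empty → index 5.
Table: [∅, 184, 317, 163, ∅, 967, ∅]

163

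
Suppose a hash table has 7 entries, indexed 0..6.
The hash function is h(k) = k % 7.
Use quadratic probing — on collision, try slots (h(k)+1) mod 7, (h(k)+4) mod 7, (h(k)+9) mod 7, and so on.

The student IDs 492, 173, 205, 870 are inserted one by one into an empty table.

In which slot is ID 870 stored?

6

Insert 492: h=2, slot 2 empty → index 2.
Insert 173: h=5, slot 5 empty → index 5.
Insert 205: h=2, slot 2 occupied → index 3.
Insert 870: h=2, slots 2,3 occupied → index 6.
Table: [∅, ∅, 492, 205, ∅, 173, 870]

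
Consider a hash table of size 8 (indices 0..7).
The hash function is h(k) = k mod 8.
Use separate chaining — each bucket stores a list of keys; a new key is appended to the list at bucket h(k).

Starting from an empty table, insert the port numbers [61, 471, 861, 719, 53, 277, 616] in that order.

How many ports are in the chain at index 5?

4

Insert 61: h=5, bucket 5 empty -> new chain.
Insert 471: h=7, bucket 7 empty -> new chain.
Insert 861: h=5, bucket 5 nonempty -> append to chain.
Insert 719: h=7, bucket 7 nonempty -> append to chain.
Insert 53: h=5, bucket 5 nonempty -> append to chain.
Insert 277: h=5, bucket 5 nonempty -> append to chain.
Insert 616: h=0, bucket 0 empty -> new chain.
Final buckets:
0: 616
1: ∅
2: ∅
3: ∅
4: ∅
5: 61 -> 861 -> 53 -> 277
6: ∅
7: 471 -> 719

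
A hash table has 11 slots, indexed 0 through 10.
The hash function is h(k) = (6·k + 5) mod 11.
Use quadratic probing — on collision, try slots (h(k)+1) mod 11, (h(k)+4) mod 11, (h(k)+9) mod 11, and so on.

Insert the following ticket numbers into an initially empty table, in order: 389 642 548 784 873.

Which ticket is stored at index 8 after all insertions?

389: h=7 => slot 7
642: h=7, probe 7,8 => slot 8
548: h=4 => slot 4
784: h=1 => slot 1
873: h=7, probe 7,8,0 => slot 0
Table: [873, 784, —, —, 548, —, —, 389, 642, —, —]

642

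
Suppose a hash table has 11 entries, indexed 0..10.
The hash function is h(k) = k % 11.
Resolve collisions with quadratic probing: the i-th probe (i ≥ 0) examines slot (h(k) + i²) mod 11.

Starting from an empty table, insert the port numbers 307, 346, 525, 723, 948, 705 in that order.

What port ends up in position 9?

723

307: h=10 -> slot 10
346: h=5 -> slot 5
525: h=8 -> slot 8
723: h=8, probe 8,9 -> slot 9
948: h=2 -> slot 2
705: h=1 -> slot 1
Table: [-, 705, 948, -, -, 346, -, -, 525, 723, 307]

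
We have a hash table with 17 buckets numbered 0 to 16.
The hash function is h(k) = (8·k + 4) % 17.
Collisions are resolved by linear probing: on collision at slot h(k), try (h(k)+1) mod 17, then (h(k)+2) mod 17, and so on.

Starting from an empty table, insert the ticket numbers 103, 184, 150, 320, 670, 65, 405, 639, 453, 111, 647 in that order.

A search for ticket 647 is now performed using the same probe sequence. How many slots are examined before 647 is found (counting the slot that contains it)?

2

103 hashes to 12; slot 12 is free => place at 12.
184 hashes to 14; slot 14 is free => place at 14.
150 hashes to 14; 14 taken => place at 15.
320 hashes to 14; 14,15 taken => place at 16.
670 hashes to 9; slot 9 is free => place at 9.
65 hashes to 14; 14,15,16 taken => place at 0.
405 hashes to 14; 14,15,16,0 taken => place at 1.
639 hashes to 16; 16,0,1 taken => place at 2.
453 hashes to 7; slot 7 is free => place at 7.
111 hashes to 8; slot 8 is free => place at 8.
647 hashes to 12; 12 taken => place at 13.
Table: [65, 405, 639, -, -, -, -, 453, 111, 670, -, -, 103, 647, 184, 150, 320]
Lookup 647: h=12, probe 12,13 → found at 13.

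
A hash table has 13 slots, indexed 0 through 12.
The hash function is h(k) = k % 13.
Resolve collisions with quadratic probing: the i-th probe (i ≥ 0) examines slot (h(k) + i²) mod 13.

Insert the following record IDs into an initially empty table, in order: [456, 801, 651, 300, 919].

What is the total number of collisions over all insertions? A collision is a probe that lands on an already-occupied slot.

456 hashes to 1; slot 1 is free => place at 1.
801 hashes to 8; slot 8 is free => place at 8.
651 hashes to 1; 1 taken => place at 2.
300 hashes to 1; 1,2 taken => place at 5.
919 hashes to 9; slot 9 is free => place at 9.
Table: [—, 456, 651, —, —, 300, —, —, 801, 919, —, —, —]

3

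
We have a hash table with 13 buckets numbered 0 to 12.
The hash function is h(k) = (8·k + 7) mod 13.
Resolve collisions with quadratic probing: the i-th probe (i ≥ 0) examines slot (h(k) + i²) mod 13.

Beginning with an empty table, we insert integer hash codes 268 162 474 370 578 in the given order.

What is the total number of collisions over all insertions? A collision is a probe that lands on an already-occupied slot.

268 hashes to 6; slot 6 is free => place at 6.
162 hashes to 3; slot 3 is free => place at 3.
474 hashes to 3; 3 taken => place at 4.
370 hashes to 3; 3,4 taken => place at 7.
578 hashes to 3; 3,4,7 taken => place at 12.
Table: [—, —, —, 162, 474, —, 268, 370, —, —, —, —, 578]

6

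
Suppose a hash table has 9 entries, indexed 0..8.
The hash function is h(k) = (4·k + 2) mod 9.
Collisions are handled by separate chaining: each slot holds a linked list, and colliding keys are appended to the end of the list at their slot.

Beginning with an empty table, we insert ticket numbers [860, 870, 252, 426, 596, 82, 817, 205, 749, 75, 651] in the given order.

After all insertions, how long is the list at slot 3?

2

Insert 860: h=4, bucket 4 empty -> new chain.
Insert 870: h=8, bucket 8 empty -> new chain.
Insert 252: h=2, bucket 2 empty -> new chain.
Insert 426: h=5, bucket 5 empty -> new chain.
Insert 596: h=1, bucket 1 empty -> new chain.
Insert 82: h=6, bucket 6 empty -> new chain.
Insert 817: h=3, bucket 3 empty -> new chain.
Insert 205: h=3, bucket 3 nonempty -> append to chain.
Insert 749: h=1, bucket 1 nonempty -> append to chain.
Insert 75: h=5, bucket 5 nonempty -> append to chain.
Insert 651: h=5, bucket 5 nonempty -> append to chain.
Final buckets:
0: -
1: 596 -> 749
2: 252
3: 817 -> 205
4: 860
5: 426 -> 75 -> 651
6: 82
7: -
8: 870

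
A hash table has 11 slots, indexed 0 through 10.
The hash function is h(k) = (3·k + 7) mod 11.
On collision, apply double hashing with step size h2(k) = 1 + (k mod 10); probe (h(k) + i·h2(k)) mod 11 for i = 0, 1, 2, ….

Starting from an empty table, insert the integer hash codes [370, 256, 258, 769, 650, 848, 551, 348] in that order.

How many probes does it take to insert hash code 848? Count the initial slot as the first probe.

2

Insert 370: h=6, slot 6 empty → index 6.
Insert 256: h=5, slot 5 empty → index 5.
Insert 258: h=0, slot 0 empty → index 0.
Insert 769: h=4, slot 4 empty → index 4.
Insert 650: h=10, slot 10 empty → index 10.
Insert 848: h=10, h2=9, slot 10 occupied → index 8.
Insert 551: h=10, h2=2, slot 10 occupied → index 1.
Insert 348: h=6, h2=9, slots 6,4 occupied → index 2.
Table: [258, 551, 348, -, 769, 256, 370, -, 848, -, 650]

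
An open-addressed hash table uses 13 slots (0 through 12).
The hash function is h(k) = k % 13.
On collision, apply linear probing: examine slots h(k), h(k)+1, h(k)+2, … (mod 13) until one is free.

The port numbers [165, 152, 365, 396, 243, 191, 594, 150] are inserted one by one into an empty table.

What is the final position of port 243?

165: h=9 → slot 9
152: h=9, probe 9,10 → slot 10
365: h=1 → slot 1
396: h=6 → slot 6
243: h=9, probe 9,10,11 → slot 11
191: h=9, probe 9,10,11,12 → slot 12
594: h=9, probe 9,10,11,12,0 → slot 0
150: h=7 → slot 7
Table: [594, 365, ., ., ., ., 396, 150, ., 165, 152, 243, 191]

11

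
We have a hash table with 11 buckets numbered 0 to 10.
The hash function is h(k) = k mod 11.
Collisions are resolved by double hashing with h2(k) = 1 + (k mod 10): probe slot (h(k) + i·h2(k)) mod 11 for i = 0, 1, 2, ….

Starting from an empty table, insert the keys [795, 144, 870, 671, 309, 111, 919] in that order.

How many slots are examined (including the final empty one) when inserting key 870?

795 hashes to 3; slot 3 is free → place at 3.
144 hashes to 1; slot 1 is free → place at 1.
870 hashes to 1, h2=1; 1 taken → place at 2.
671 hashes to 0; slot 0 is free → place at 0.
309 hashes to 1, h2=10; 1,0 taken → place at 10.
111 hashes to 1, h2=2; 1,3 taken → place at 5.
919 hashes to 6; slot 6 is free → place at 6.
Table: [671, 144, 870, 795, -, 111, 919, -, -, -, 309]

2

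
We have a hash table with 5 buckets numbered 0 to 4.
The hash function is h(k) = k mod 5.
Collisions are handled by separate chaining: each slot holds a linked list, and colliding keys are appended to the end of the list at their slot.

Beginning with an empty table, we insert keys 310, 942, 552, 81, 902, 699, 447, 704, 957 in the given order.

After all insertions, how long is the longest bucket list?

310 → bucket 0
942 → bucket 2
552 → bucket 2 (collision)
81 → bucket 1
902 → bucket 2 (collision)
699 → bucket 4
447 → bucket 2 (collision)
704 → bucket 4 (collision)
957 → bucket 2 (collision)
Final buckets:
0: 310
1: 81
2: 942 -> 552 -> 902 -> 447 -> 957
3: _
4: 699 -> 704

5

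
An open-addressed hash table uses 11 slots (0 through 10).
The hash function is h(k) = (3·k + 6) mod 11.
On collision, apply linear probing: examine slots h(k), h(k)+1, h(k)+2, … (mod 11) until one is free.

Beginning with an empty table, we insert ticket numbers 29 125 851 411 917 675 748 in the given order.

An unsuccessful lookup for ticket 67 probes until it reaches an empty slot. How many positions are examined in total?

4

Insert 29: h=5, slot 5 empty -> index 5.
Insert 125: h=7, slot 7 empty -> index 7.
Insert 851: h=7, slot 7 occupied -> index 8.
Insert 411: h=7, slots 7,8 occupied -> index 9.
Insert 917: h=7, slots 7,8,9 occupied -> index 10.
Insert 675: h=7, slots 7,8,9,10 occupied -> index 0.
Insert 748: h=6, slot 6 empty -> index 6.
Table: [675, -, -, -, -, 29, 748, 125, 851, 411, 917]
Lookup 67: h=9, probe 9,10,0,1 → slot 1 empty, not found.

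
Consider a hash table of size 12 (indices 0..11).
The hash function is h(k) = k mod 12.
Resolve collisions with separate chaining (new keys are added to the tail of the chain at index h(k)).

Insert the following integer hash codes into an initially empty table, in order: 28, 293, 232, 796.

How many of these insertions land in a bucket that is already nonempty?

28 -> bucket 4
293 -> bucket 5
232 -> bucket 4 (collision)
796 -> bucket 4 (collision)
Final buckets:
0: ∅
1: ∅
2: ∅
3: ∅
4: 28 -> 232 -> 796
5: 293
6: ∅
7: ∅
8: ∅
9: ∅
10: ∅
11: ∅

2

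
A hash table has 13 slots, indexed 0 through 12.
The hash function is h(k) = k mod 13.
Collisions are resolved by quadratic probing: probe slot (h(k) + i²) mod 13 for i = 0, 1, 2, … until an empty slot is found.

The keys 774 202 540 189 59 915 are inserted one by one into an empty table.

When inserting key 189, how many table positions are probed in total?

774: h=7 -> slot 7
202: h=7, probe 7,8 -> slot 8
540: h=7, probe 7,8,11 -> slot 11
189: h=7, probe 7,8,11,3 -> slot 3
59: h=7, probe 7,8,11,3,10 -> slot 10
915: h=5 -> slot 5
Table: [., ., ., 189, ., 915, ., 774, 202, ., 59, 540, .]

4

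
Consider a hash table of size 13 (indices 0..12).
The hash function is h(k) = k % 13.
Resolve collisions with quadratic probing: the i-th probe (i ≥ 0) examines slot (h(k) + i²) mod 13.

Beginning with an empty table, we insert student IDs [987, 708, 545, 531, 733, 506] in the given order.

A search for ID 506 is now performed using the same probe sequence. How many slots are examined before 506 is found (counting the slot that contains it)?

987 hashes to 12; slot 12 is free => place at 12.
708 hashes to 6; slot 6 is free => place at 6.
545 hashes to 12; 12 taken => place at 0.
531 hashes to 11; slot 11 is free => place at 11.
733 hashes to 5; slot 5 is free => place at 5.
506 hashes to 12; 12,0 taken => place at 3.
Table: [545, ., ., 506, ., 733, 708, ., ., ., ., 531, 987]
Lookup 506: h=12, probe 12,0,3 → found at 3.

3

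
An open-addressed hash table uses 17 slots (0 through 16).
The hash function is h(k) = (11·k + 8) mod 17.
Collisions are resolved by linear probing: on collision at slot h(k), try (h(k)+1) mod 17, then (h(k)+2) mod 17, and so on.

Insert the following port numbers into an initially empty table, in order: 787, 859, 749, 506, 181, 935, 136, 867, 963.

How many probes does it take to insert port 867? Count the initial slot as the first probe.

4

787 hashes to 12; slot 12 is free => place at 12.
859 hashes to 5; slot 5 is free => place at 5.
749 hashes to 2; slot 2 is free => place at 2.
506 hashes to 15; slot 15 is free => place at 15.
181 hashes to 10; slot 10 is free => place at 10.
935 hashes to 8; slot 8 is free => place at 8.
136 hashes to 8; 8 taken => place at 9.
867 hashes to 8; 8,9,10 taken => place at 11.
963 hashes to 10; 10,11,12 taken => place at 13.
Table: [—, —, 749, —, —, 859, —, —, 935, 136, 181, 867, 787, 963, —, 506, —]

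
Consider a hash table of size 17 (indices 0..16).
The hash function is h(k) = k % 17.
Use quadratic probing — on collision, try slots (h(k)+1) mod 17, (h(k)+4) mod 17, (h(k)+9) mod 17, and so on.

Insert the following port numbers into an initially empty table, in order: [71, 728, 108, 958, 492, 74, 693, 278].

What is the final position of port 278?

71 hashes to 3; slot 3 is free -> place at 3.
728 hashes to 14; slot 14 is free -> place at 14.
108 hashes to 6; slot 6 is free -> place at 6.
958 hashes to 6; 6 taken -> place at 7.
492 hashes to 16; slot 16 is free -> place at 16.
74 hashes to 6; 6,7 taken -> place at 10.
693 hashes to 13; slot 13 is free -> place at 13.
278 hashes to 6; 6,7,10 taken -> place at 15.
Table: [., ., ., 71, ., ., 108, 958, ., ., 74, ., ., 693, 728, 278, 492]

15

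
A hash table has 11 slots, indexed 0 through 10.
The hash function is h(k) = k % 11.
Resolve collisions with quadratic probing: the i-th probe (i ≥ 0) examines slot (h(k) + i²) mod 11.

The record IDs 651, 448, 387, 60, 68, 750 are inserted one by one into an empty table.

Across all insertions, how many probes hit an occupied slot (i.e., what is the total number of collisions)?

Insert 651: h=2, slot 2 empty → index 2.
Insert 448: h=8, slot 8 empty → index 8.
Insert 387: h=2, slot 2 occupied → index 3.
Insert 60: h=5, slot 5 empty → index 5.
Insert 68: h=2, slots 2,3 occupied → index 6.
Insert 750: h=2, slots 2,3,6 occupied → index 0.
Table: [750, ., 651, 387, ., 60, 68, ., 448, ., .]

6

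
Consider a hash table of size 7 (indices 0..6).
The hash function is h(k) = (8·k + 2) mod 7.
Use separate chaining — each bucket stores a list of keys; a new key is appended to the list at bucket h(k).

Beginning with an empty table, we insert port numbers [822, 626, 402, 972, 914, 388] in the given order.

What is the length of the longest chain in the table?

4

822 → bucket 5
626 → bucket 5 (collision)
402 → bucket 5 (collision)
972 → bucket 1
914 → bucket 6
388 → bucket 5 (collision)
Final buckets:
0: -
1: 972
2: -
3: -
4: -
5: 822 -> 626 -> 402 -> 388
6: 914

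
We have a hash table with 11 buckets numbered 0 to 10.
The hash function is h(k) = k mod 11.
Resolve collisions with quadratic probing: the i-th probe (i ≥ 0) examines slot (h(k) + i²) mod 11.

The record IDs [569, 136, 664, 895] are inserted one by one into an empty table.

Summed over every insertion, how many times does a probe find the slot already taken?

Insert 569: h=8, slot 8 empty -> index 8.
Insert 136: h=4, slot 4 empty -> index 4.
Insert 664: h=4, slot 4 occupied -> index 5.
Insert 895: h=4, slots 4,5,8 occupied -> index 2.
Table: [., ., 895, ., 136, 664, ., ., 569, ., .]

4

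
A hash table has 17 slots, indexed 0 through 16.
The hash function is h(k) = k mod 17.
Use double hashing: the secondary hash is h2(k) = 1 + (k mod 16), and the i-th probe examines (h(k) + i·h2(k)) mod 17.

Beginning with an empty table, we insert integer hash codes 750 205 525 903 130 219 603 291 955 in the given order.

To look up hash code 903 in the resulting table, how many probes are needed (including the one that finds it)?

2

750: h=2 -> slot 2
205: h=1 -> slot 1
525: h=15 -> slot 15
903: h=2, h2=8, probe 2,10 -> slot 10
130: h=11 -> slot 11
219: h=15, h2=12, probe 15,10,5 -> slot 5
603: h=8 -> slot 8
291: h=2, h2=4, probe 2,6 -> slot 6
955: h=3 -> slot 3
Table: [—, 205, 750, 955, —, 219, 291, —, 603, —, 903, 130, —, —, —, 525, —]
Lookup 903: h=2, h2=8, probe 2,10 → found at 10.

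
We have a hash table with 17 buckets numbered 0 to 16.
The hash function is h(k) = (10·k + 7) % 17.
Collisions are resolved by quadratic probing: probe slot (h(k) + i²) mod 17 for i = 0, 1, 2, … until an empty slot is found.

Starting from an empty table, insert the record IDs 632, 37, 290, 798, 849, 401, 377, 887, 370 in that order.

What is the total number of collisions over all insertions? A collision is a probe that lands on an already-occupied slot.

7

Insert 632: h=3, slot 3 empty → index 3.
Insert 37: h=3, slot 3 occupied → index 4.
Insert 290: h=0, slot 0 empty → index 0.
Insert 798: h=14, slot 14 empty → index 14.
Insert 849: h=14, slot 14 occupied → index 15.
Insert 401: h=5, slot 5 empty → index 5.
Insert 377: h=3, slots 3,4 occupied → index 7.
Insert 887: h=3, slots 3,4,7 occupied → index 12.
Insert 370: h=1, slot 1 empty → index 1.
Table: [290, 370, _, 632, 37, 401, _, 377, _, _, _, _, 887, _, 798, 849, _]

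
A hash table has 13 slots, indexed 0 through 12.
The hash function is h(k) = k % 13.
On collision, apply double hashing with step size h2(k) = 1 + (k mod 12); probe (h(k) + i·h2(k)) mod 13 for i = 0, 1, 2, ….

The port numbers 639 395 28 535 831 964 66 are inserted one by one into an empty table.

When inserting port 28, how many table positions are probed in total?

2

639 hashes to 2; slot 2 is free -> place at 2.
395 hashes to 5; slot 5 is free -> place at 5.
28 hashes to 2, h2=5; 2 taken -> place at 7.
535 hashes to 2, h2=8; 2 taken -> place at 10.
831 hashes to 12; slot 12 is free -> place at 12.
964 hashes to 2, h2=5; 2,7,12 taken -> place at 4.
66 hashes to 1; slot 1 is free -> place at 1.
Table: [—, 66, 639, —, 964, 395, —, 28, —, —, 535, —, 831]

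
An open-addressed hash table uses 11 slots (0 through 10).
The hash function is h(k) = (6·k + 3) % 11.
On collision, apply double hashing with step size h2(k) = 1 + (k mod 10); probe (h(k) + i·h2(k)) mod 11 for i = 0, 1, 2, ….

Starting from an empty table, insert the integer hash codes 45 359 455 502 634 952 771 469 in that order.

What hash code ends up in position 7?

952

45 hashes to 9; slot 9 is free → place at 9.
359 hashes to 1; slot 1 is free → place at 1.
455 hashes to 5; slot 5 is free → place at 5.
502 hashes to 1, h2=3; 1 taken → place at 4.
634 hashes to 1, h2=5; 1 taken → place at 6.
952 hashes to 6, h2=3; 6,9,1,4 taken → place at 7.
771 hashes to 9, h2=2; 9 taken → place at 0.
469 hashes to 1, h2=10; 1,0 taken → place at 10.
Table: [771, 359, —, —, 502, 455, 634, 952, —, 45, 469]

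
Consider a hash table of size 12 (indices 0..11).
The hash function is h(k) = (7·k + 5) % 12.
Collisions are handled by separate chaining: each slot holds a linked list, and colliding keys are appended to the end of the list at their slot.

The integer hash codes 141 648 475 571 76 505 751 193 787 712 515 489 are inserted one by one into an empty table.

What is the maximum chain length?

4

141 -> bucket 8
648 -> bucket 5
475 -> bucket 6
571 -> bucket 6 (collision)
76 -> bucket 9
505 -> bucket 0
751 -> bucket 6 (collision)
193 -> bucket 0 (collision)
787 -> bucket 6 (collision)
712 -> bucket 9 (collision)
515 -> bucket 10
489 -> bucket 8 (collision)
Final buckets:
0: 505 -> 193
1: .
2: .
3: .
4: .
5: 648
6: 475 -> 571 -> 751 -> 787
7: .
8: 141 -> 489
9: 76 -> 712
10: 515
11: .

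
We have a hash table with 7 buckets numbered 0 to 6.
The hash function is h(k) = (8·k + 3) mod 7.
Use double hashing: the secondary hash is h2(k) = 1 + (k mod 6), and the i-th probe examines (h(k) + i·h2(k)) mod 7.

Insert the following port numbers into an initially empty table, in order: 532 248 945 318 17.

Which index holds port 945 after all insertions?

0

532 hashes to 3; slot 3 is free => place at 3.
248 hashes to 6; slot 6 is free => place at 6.
945 hashes to 3, h2=4; 3 taken => place at 0.
318 hashes to 6, h2=1; 6,0 taken => place at 1.
17 hashes to 6, h2=6; 6 taken => place at 5.
Table: [945, 318, ., 532, ., 17, 248]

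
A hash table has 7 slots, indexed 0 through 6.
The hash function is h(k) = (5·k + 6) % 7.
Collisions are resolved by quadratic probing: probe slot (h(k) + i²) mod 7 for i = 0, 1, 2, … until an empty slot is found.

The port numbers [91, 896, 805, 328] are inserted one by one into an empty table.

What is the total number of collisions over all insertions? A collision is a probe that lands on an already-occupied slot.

3

91 hashes to 6; slot 6 is free -> place at 6.
896 hashes to 6; 6 taken -> place at 0.
805 hashes to 6; 6,0 taken -> place at 3.
328 hashes to 1; slot 1 is free -> place at 1.
Table: [896, 328, _, 805, _, _, 91]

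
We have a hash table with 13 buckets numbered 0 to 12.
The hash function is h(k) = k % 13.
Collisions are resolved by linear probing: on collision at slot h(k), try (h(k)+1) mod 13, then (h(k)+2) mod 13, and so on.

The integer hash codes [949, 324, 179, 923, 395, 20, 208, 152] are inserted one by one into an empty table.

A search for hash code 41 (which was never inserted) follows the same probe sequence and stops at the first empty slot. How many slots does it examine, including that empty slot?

2

949 hashes to 0; slot 0 is free -> place at 0.
324 hashes to 12; slot 12 is free -> place at 12.
179 hashes to 10; slot 10 is free -> place at 10.
923 hashes to 0; 0 taken -> place at 1.
395 hashes to 5; slot 5 is free -> place at 5.
20 hashes to 7; slot 7 is free -> place at 7.
208 hashes to 0; 0,1 taken -> place at 2.
152 hashes to 9; slot 9 is free -> place at 9.
Table: [949, 923, 208, _, _, 395, _, 20, _, 152, 179, _, 324]
Lookup 41: h=2, probe 2,3 → slot 3 empty, not found.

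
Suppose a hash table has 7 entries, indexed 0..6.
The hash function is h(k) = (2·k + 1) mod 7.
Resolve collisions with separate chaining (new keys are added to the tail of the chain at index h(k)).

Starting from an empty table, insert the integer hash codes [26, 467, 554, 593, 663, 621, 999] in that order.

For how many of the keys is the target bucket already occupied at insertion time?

5

26 → bucket 4
467 → bucket 4 (collision)
554 → bucket 3
593 → bucket 4 (collision)
663 → bucket 4 (collision)
621 → bucket 4 (collision)
999 → bucket 4 (collision)
Final buckets:
0: ∅
1: ∅
2: ∅
3: 554
4: 26 -> 467 -> 593 -> 663 -> 621 -> 999
5: ∅
6: ∅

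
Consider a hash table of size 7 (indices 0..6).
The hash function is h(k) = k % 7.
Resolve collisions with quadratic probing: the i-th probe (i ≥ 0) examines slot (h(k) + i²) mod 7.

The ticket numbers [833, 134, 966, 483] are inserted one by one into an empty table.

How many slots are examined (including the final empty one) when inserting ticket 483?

833: h=0 -> slot 0
134: h=1 -> slot 1
966: h=0, probe 0,1,4 -> slot 4
483: h=0, probe 0,1,4,2 -> slot 2
Table: [833, 134, 483, _, 966, _, _]

4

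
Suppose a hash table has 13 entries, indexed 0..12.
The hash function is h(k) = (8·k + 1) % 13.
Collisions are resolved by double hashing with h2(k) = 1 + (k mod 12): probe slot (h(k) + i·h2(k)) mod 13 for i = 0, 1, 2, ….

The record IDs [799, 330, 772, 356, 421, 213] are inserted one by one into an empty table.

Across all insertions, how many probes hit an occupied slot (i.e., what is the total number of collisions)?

799 hashes to 10; slot 10 is free -> place at 10.
330 hashes to 2; slot 2 is free -> place at 2.
772 hashes to 2, h2=5; 2 taken -> place at 7.
356 hashes to 2, h2=9; 2 taken -> place at 11.
421 hashes to 2, h2=2; 2 taken -> place at 4.
213 hashes to 2, h2=10; 2 taken -> place at 12.
Table: [., ., 330, ., 421, ., ., 772, ., ., 799, 356, 213]

4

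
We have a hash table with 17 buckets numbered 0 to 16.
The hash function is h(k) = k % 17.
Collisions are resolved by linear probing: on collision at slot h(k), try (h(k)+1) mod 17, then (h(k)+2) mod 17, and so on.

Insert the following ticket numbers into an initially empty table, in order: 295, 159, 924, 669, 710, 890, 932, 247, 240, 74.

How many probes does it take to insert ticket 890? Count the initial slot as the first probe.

295 hashes to 6; slot 6 is free → place at 6.
159 hashes to 6; 6 taken → place at 7.
924 hashes to 6; 6,7 taken → place at 8.
669 hashes to 6; 6,7,8 taken → place at 9.
710 hashes to 13; slot 13 is free → place at 13.
890 hashes to 6; 6,7,8,9 taken → place at 10.
932 hashes to 14; slot 14 is free → place at 14.
247 hashes to 9; 9,10 taken → place at 11.
240 hashes to 2; slot 2 is free → place at 2.
74 hashes to 6; 6,7,8,9,10,11 taken → place at 12.
Table: [∅, ∅, 240, ∅, ∅, ∅, 295, 159, 924, 669, 890, 247, 74, 710, 932, ∅, ∅]

5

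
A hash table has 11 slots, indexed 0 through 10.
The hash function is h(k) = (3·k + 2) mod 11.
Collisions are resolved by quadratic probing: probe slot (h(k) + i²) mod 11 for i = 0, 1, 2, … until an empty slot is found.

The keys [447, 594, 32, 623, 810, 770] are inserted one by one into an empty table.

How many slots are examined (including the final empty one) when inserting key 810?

447 hashes to 1; slot 1 is free -> place at 1.
594 hashes to 2; slot 2 is free -> place at 2.
32 hashes to 10; slot 10 is free -> place at 10.
623 hashes to 1; 1,2 taken -> place at 5.
810 hashes to 1; 1,2,5,10 taken -> place at 6.
770 hashes to 2; 2 taken -> place at 3.
Table: [-, 447, 594, 770, -, 623, 810, -, -, -, 32]

5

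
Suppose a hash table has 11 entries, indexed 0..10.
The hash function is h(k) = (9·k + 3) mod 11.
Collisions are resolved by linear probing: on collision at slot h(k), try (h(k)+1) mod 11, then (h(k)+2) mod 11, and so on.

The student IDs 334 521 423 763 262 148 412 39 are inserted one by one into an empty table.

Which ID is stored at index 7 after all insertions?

521

334 hashes to 6; slot 6 is free => place at 6.
521 hashes to 6; 6 taken => place at 7.
423 hashes to 4; slot 4 is free => place at 4.
763 hashes to 6; 6,7 taken => place at 8.
262 hashes to 7; 7,8 taken => place at 9.
148 hashes to 4; 4 taken => place at 5.
412 hashes to 4; 4,5,6,7,8,9 taken => place at 10.
39 hashes to 2; slot 2 is free => place at 2.
Table: [—, —, 39, —, 423, 148, 334, 521, 763, 262, 412]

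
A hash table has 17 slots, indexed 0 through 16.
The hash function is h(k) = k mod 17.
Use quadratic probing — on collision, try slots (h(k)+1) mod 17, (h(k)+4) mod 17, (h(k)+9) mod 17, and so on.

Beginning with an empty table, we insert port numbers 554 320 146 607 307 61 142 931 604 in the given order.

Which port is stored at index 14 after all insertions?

320

Insert 554: h=10, slot 10 empty => index 10.
Insert 320: h=14, slot 14 empty => index 14.
Insert 146: h=10, slot 10 occupied => index 11.
Insert 607: h=12, slot 12 empty => index 12.
Insert 307: h=1, slot 1 empty => index 1.
Insert 61: h=10, slots 10,11,14 occupied => index 2.
Insert 142: h=6, slot 6 empty => index 6.
Insert 931: h=13, slot 13 empty => index 13.
Insert 604: h=9, slot 9 empty => index 9.
Table: [—, 307, 61, —, —, —, 142, —, —, 604, 554, 146, 607, 931, 320, —, —]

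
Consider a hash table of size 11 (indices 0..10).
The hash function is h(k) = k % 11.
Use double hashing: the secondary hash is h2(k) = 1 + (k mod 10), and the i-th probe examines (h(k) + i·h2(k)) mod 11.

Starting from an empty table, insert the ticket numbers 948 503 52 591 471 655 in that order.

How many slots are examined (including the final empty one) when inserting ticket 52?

948: h=2 => slot 2
503: h=8 => slot 8
52: h=8, h2=3, probe 8,0 => slot 0
591: h=8, h2=2, probe 8,10 => slot 10
471: h=9 => slot 9
655: h=6 => slot 6
Table: [52, _, 948, _, _, _, 655, _, 503, 471, 591]

2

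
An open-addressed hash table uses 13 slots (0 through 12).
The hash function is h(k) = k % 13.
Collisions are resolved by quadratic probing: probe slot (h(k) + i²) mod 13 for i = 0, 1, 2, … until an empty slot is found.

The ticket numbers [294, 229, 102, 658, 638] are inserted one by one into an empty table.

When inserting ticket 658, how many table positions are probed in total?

3

Insert 294: h=8, slot 8 empty → index 8.
Insert 229: h=8, slot 8 occupied → index 9.
Insert 102: h=11, slot 11 empty → index 11.
Insert 658: h=8, slots 8,9 occupied → index 12.
Insert 638: h=1, slot 1 empty → index 1.
Table: [∅, 638, ∅, ∅, ∅, ∅, ∅, ∅, 294, 229, ∅, 102, 658]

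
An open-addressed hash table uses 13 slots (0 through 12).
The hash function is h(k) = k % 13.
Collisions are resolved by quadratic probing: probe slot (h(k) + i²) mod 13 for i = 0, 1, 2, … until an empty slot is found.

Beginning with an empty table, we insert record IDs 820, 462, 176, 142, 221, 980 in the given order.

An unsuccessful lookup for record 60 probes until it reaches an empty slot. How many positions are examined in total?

2

820: h=1 → slot 1
462: h=7 → slot 7
176: h=7, probe 7,8 → slot 8
142: h=12 → slot 12
221: h=0 → slot 0
980: h=5 → slot 5
Table: [221, 820, —, —, —, 980, —, 462, 176, —, —, —, 142]
Lookup 60: h=8, probe 8,9 → slot 9 empty, not found.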